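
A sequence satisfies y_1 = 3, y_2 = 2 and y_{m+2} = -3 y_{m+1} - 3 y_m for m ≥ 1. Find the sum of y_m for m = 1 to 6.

56

y_3 = -3(2) - 3(3) = -15
y_4 = -3(-15) - 3(2) = 39
y_5 = -3(39) - 3(-15) = -72
y_6 = -3(-72) - 3(39) = 99
Sum = 3 + 2 + (-15) + 39 + (-72) + 99 = 56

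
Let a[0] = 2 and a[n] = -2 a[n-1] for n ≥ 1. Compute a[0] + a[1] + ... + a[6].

86

a[1] = -2·2 = -4
a[2] = -2·(-4) = 8
a[3] = -2·8 = -16
a[4] = -2·(-16) = 32
a[5] = -2·32 = -64
a[6] = -2·(-64) = 128
Sum = 2 + (-4) + 8 + (-16) + 32 + (-64) + 128 = 86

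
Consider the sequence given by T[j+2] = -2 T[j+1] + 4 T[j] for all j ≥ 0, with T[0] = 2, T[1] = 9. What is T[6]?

T[2] = -2·9 + 4·2 = -10
T[3] = -2·(-10) + 4·9 = 56
T[4] = -2·56 + 4·(-10) = -152
T[5] = -2·(-152) + 4·56 = 528
T[6] = -2·528 + 4·(-152) = -1664

-1664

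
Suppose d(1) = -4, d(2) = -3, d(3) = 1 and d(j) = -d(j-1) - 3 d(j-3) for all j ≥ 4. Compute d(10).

131

d(4) = -1 - 3·(-4) = 11
d(5) = -11 - 3·(-3) = -2
d(6) = -(-2) - 3·1 = -1
d(7) = -(-1) - 3·11 = -32
d(8) = -(-32) - 3·(-2) = 38
d(9) = -38 - 3·(-1) = -35
d(10) = -(-35) - 3·(-32) = 131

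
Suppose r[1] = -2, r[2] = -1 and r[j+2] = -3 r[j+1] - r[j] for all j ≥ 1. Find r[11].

r[3] = -3*(-1) - (-2) = 5
r[4] = -3*5 - (-1) = -14
r[5] = -3*(-14) - 5 = 37
r[6] = -3*37 - (-14) = -97
r[7] = -3*(-97) - 37 = 254
r[8] = -3*254 - (-97) = -665
r[9] = -3*(-665) - 254 = 1741
r[10] = -3*1741 - (-665) = -4558
r[11] = -3*(-4558) - 1741 = 11933

11933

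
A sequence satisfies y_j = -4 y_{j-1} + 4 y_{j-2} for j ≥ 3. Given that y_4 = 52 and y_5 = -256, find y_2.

Rearranging, y_{j-2} = (y_j + 4 y_{j-1}) / 4.
y_3 = (-256 + 4·52) / 4 = -48/4 = -12
y_2 = (52 + 4·(-12)) / 4 = 4/4 = 1

1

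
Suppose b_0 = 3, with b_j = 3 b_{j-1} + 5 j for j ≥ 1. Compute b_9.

132834

b_1 = 3·3 + 5 = 14
b_2 = 3·14 + 10 = 52
b_3 = 3·52 + 15 = 171
b_4 = 3·171 + 20 = 533
b_5 = 3·533 + 25 = 1624
b_6 = 3·1624 + 30 = 4902
b_7 = 3·4902 + 35 = 14741
b_8 = 3·14741 + 40 = 44263
b_9 = 3·44263 + 45 = 132834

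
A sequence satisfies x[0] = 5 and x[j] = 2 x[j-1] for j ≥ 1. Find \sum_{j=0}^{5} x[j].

x[1] = 2·5 = 10
x[2] = 2·10 = 20
x[3] = 2·20 = 40
x[4] = 2·40 = 80
x[5] = 2·80 = 160
Sum = 5 + 10 + 20 + 40 + 80 + 160 = 315

315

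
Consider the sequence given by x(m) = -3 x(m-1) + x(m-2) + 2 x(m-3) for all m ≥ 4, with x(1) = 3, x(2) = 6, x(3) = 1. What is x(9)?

x(4) = -3·1 + 6 + 2·3 = 9
x(5) = -3·9 + 1 + 2·6 = -14
x(6) = -3·(-14) + 9 + 2·1 = 53
x(7) = -3·53 + (-14) + 2·9 = -155
x(8) = -3·(-155) + 53 + 2·(-14) = 490
x(9) = -3·490 + (-155) + 2·53 = -1519

-1519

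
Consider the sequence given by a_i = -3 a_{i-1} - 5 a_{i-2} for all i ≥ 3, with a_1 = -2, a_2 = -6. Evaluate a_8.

a_3 = -3(-6) - 5(-2) = 28
a_4 = -3(28) - 5(-6) = -54
a_5 = -3(-54) - 5(28) = 22
a_6 = -3(22) - 5(-54) = 204
a_7 = -3(204) - 5(22) = -722
a_8 = -3(-722) - 5(204) = 1146

1146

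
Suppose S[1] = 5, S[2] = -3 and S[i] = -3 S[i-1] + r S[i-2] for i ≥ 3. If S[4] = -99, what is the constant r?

4

S[3] = 9 + 5r
S[4] = -27 - 18r
So -27 - 18r = -99, giving r = 4.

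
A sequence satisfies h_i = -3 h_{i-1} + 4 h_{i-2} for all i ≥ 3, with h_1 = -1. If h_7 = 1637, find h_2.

Let h_2 = z.
h_3 = -4 - 3z
h_4 = 12 + 13z
h_5 = -52 - 51z
h_6 = 204 + 205z
h_7 = -820 - 819z
So -820 - 819z = 1637, giving z = -3.

-3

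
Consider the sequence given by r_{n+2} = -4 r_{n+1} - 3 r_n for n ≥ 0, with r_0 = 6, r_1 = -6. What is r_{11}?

r_2 = -4*(-6) - 3*6 = 6
r_3 = -4*6 - 3*(-6) = -6
r_4 = -4*(-6) - 3*6 = 6
r_5 = -4*6 - 3*(-6) = -6
r_6 = -4*(-6) - 3*6 = 6
r_7 = -4*6 - 3*(-6) = -6
r_8 = -4*(-6) - 3*6 = 6
r_9 = -4*6 - 3*(-6) = -6
r_{10} = -4*(-6) - 3*6 = 6
r_{11} = -4*6 - 3*(-6) = -6

-6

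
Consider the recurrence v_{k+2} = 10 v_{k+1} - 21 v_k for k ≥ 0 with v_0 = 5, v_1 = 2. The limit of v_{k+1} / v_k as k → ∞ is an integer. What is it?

7

The characteristic equation is r^2 - 10r + 21 = 0, which factors as (r - 7)(r - 3) = 0.
So the roots are 7 and 3. Since |7| > |3| and the coefficient of 7^k is non-zero, the ratio tends to 7.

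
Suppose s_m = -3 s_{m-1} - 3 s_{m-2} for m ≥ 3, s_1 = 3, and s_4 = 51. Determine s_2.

4

Let s_2 = v.
s_3 = -9 - 3v
s_4 = 27 + 6v
So 27 + 6v = 51, giving v = 4.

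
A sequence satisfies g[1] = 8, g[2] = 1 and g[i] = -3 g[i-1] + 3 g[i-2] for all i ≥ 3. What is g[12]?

g[3] = -3·1 + 3·8 = 21
g[4] = -3·21 + 3·1 = -60
g[5] = -3·(-60) + 3·21 = 243
g[6] = -3·243 + 3·(-60) = -909
g[7] = -3·(-909) + 3·243 = 3456
g[8] = -3·3456 + 3·(-909) = -13095
g[9] = -3·(-13095) + 3·3456 = 49653
g[10] = -3·49653 + 3·(-13095) = -188244
g[11] = -3·(-188244) + 3·49653 = 713691
g[12] = -3·713691 + 3·(-188244) = -2705805

-2705805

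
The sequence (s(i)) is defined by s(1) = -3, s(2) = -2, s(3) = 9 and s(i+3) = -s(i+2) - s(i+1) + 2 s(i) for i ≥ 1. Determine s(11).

192

s(4) = -9 - (-2) + 2*(-3) = -13
s(5) = -(-13) - 9 + 2*(-2) = 0
s(6) = -0 - (-13) + 2*9 = 31
s(7) = -31 - 0 + 2*(-13) = -57
s(8) = -(-57) - 31 + 2*0 = 26
s(9) = -26 - (-57) + 2*31 = 93
s(10) = -93 - 26 + 2*(-57) = -233
s(11) = -(-233) - 93 + 2*26 = 192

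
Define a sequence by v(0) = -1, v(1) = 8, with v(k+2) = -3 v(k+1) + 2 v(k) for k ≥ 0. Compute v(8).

-53758

v(2) = -3(8) + 2(-1) = -26
v(3) = -3(-26) + 2(8) = 94
v(4) = -3(94) + 2(-26) = -334
v(5) = -3(-334) + 2(94) = 1190
v(6) = -3(1190) + 2(-334) = -4238
v(7) = -3(-4238) + 2(1190) = 15094
v(8) = -3(15094) + 2(-4238) = -53758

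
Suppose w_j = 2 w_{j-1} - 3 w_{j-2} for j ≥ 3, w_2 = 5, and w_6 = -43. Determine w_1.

Let w_1 = x.
w_3 = 10 - 3x
w_4 = 5 - 6x
w_5 = -20 - 3x
w_6 = -55 + 12x
So -55 + 12x = -43, giving x = 1.

1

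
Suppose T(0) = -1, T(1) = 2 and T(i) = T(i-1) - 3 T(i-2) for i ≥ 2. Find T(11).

T(2) = 2 - 3·(-1) = 5
T(3) = 5 - 3·2 = -1
T(4) = (-1) - 3·5 = -16
T(5) = (-16) - 3·(-1) = -13
T(6) = (-13) - 3·(-16) = 35
T(7) = 35 - 3·(-13) = 74
T(8) = 74 - 3·35 = -31
T(9) = (-31) - 3·74 = -253
T(10) = (-253) - 3·(-31) = -160
T(11) = (-160) - 3·(-253) = 599

599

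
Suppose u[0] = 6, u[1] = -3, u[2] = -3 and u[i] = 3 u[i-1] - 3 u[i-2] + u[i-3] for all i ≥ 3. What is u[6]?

87

u[3] = 3(-3) - 3(-3) + 6 = 6
u[4] = 3(6) - 3(-3) + (-3) = 24
u[5] = 3(24) - 3(6) + (-3) = 51
u[6] = 3(51) - 3(24) + 6 = 87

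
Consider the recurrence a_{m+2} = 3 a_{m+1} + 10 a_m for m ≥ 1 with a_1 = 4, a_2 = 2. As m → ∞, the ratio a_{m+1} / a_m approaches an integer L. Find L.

5

The characteristic equation is r^2 - 3r - 10 = 0, which factors as (r - 5)(r + 2) = 0.
So the roots are 5 and -2. Since |5| > |-2| and the coefficient of 5^m is non-zero, the ratio tends to 5.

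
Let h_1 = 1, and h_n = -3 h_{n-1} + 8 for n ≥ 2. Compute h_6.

h_2 = -3(1) + 8 = 5
h_3 = -3(5) + 8 = -7
h_4 = -3(-7) + 8 = 29
h_5 = -3(29) + 8 = -79
h_6 = -3(-79) + 8 = 245

245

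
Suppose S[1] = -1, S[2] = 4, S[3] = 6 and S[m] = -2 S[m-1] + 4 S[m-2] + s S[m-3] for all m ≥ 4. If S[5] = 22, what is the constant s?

1

S[4] = 4 - s
S[5] = 16 + 6s
So 16 + 6s = 22, giving s = 1.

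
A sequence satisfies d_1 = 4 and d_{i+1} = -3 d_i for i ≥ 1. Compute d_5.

324

d_2 = -3·4 = -12
d_3 = -3·(-12) = 36
d_4 = -3·36 = -108
d_5 = -3·(-108) = 324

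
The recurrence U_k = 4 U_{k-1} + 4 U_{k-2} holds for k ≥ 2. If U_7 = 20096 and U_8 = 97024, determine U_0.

-5

Rearranging, U_{k-2} = (U_k - 4 U_{k-1}) / 4.
U_6 = (97024 - 4·20096) / 4 = 16640/4 = 4160
U_5 = (20096 - 4·4160) / 4 = 3456/4 = 864
U_4 = (4160 - 4·864) / 4 = 704/4 = 176
U_3 = (864 - 4·176) / 4 = 160/4 = 40
U_2 = (176 - 4·40) / 4 = 16/4 = 4
U_1 = (40 - 4·4) / 4 = 24/4 = 6
U_0 = (4 - 4·6) / 4 = -20/4 = -5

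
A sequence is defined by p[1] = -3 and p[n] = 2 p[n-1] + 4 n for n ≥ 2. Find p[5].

p[2] = 2·(-3) + 8 = 2
p[3] = 2·2 + 12 = 16
p[4] = 2·16 + 16 = 48
p[5] = 2·48 + 20 = 116

116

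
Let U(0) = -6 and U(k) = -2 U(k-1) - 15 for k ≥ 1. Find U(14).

The fixed point is -15/(1 + 2) = -5, so U(k) + 5 = -2(U(k-1) + 5).
Hence U(k) = -1·(-2)^k - 5.
U(14) = -1·(-2)^{14} - 5 = -1·16384 - 5 = -16389.

-16389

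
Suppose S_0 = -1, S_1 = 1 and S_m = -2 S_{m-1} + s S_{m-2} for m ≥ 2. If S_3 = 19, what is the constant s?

S_2 = -2 - s
S_3 = 4 + 3s
So 4 + 3s = 19, giving s = 5.

5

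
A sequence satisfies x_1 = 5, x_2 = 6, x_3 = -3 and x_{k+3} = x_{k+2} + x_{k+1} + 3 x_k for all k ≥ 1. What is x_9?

525

x_4 = (-3) + 6 + 3(5) = 18
x_5 = 18 + (-3) + 3(6) = 33
x_6 = 33 + 18 + 3(-3) = 42
x_7 = 42 + 33 + 3(18) = 129
x_8 = 129 + 42 + 3(33) = 270
x_9 = 270 + 129 + 3(42) = 525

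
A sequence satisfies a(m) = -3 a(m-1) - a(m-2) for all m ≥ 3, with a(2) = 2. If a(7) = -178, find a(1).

Let a(1) = y.
a(3) = -6 - y
a(4) = 16 + 3y
a(5) = -42 - 8y
a(6) = 110 + 21y
a(7) = -288 - 55y
So -288 - 55y = -178, giving y = -2.

-2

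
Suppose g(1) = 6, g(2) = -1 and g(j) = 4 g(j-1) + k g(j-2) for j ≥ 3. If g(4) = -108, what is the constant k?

-4

g(3) = -4 + 6k
g(4) = -16 + 23k
So -16 + 23k = -108, giving k = -4.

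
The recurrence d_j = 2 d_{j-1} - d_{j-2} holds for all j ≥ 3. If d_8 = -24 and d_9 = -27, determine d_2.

Rearranging, d_{j-2} = -(d_j - 2 d_{j-1}).
d_7 = -(-27 - 2(-24)) = -21
d_6 = -(-24 - 2(-21)) = -18
d_5 = -(-21 - 2(-18)) = -15
d_4 = -(-18 - 2(-15)) = -12
d_3 = -(-15 - 2(-12)) = -9
d_2 = -(-12 - 2(-9)) = -6

-6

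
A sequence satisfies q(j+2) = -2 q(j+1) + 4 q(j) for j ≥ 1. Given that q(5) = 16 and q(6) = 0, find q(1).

Rearranging, q(j-2) = (q(j) + 2 q(j-1)) / 4.
q(4) = (0 + 2(16)) / 4 = 32/4 = 8
q(3) = (16 + 2(8)) / 4 = 32/4 = 8
q(2) = (8 + 2(8)) / 4 = 24/4 = 6
q(1) = (8 + 2(6)) / 4 = 20/4 = 5

5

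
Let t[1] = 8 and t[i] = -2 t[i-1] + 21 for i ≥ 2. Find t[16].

The fixed point is 21/(1 + 2) = 7, so t[i] - 7 = -2(t[i-1] - 7).
Hence t[i] = 1·(-2)^{i-1} + 7.
t[16] = 1·(-2)^{15} + 7 = 1·-32768 + 7 = -32761.

-32761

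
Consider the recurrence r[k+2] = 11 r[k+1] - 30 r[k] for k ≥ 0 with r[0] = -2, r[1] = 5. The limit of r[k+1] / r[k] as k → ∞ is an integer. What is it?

6

The characteristic equation is r^2 - 11r + 30 = 0, which factors as (r - 6)(r - 5) = 0.
So the roots are 6 and 5. Since |6| > |5| and the coefficient of 6^k is non-zero, the ratio tends to 6.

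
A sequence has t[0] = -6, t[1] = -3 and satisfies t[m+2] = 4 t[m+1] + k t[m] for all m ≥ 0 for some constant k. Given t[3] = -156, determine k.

t[2] = -12 - 6k
t[3] = -48 - 27k
So -48 - 27k = -156, giving k = 4.

4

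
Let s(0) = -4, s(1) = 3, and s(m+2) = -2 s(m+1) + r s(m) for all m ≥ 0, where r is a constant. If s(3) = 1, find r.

-1

s(2) = -6 - 4r
s(3) = 12 + 11r
So 12 + 11r = 1, giving r = -1.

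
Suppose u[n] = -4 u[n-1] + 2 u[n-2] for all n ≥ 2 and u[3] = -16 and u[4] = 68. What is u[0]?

Rearranging, u[n-2] = (u[n] + 4 u[n-1]) / 2.
u[2] = (68 + 4*(-16)) / 2 = 4/2 = 2
u[1] = (-16 + 4*2) / 2 = -8/2 = -4
u[0] = (2 + 4*(-4)) / 2 = -14/2 = -7

-7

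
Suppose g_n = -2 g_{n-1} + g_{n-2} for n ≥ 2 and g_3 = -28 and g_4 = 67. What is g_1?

Rearranging, g_{n-2} = g_n + 2 g_{n-1}.
g_2 = 67 + 2·(-28) = 11
g_1 = -28 + 2·11 = -6

-6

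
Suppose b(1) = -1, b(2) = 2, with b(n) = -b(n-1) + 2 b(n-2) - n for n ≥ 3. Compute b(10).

b(3) = -2 + 2·(-1) - 3 = -7
b(4) = -(-7) + 2·2 - 4 = 7
b(5) = -7 + 2·(-7) - 5 = -26
b(6) = -(-26) + 2·7 - 6 = 34
b(7) = -34 + 2·(-26) - 7 = -93
b(8) = -(-93) + 2·34 - 8 = 153
b(9) = -153 + 2·(-93) - 9 = -348
b(10) = -(-348) + 2·153 - 10 = 644

644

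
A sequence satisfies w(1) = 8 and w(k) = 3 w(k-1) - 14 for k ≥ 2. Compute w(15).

4782976

The fixed point is -14/(1 - 3) = 7, so w(k) - 7 = 3(w(k-1) - 7).
Hence w(k) = 1·3^{k-1} + 7.
w(15) = 1·3^{14} + 7 = 1·4782969 + 7 = 4782976.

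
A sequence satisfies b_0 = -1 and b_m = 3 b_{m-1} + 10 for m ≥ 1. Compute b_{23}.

376572715303

The fixed point is 10/(1 - 3) = -5, so b_m + 5 = 3(b_{m-1} + 5).
Hence b_m = 4·3^m - 5.
b_{23} = 4·3^{23} - 5 = 4·94143178827 - 5 = 376572715303.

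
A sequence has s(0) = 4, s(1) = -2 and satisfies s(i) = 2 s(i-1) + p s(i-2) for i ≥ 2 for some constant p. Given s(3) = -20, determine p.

-2

s(2) = -4 + 4p
s(3) = -8 + 6p
So -8 + 6p = -20, giving p = -2.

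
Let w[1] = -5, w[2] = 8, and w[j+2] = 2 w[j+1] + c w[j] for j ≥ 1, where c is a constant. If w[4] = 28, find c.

w[3] = 16 - 5c
w[4] = 32 - 2c
So 32 - 2c = 28, giving c = 2.

2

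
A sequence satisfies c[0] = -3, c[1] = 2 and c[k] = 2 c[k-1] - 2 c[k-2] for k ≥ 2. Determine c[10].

160

c[2] = 2*2 - 2*(-3) = 10
c[3] = 2*10 - 2*2 = 16
c[4] = 2*16 - 2*10 = 12
c[5] = 2*12 - 2*16 = -8
c[6] = 2*(-8) - 2*12 = -40
c[7] = 2*(-40) - 2*(-8) = -64
c[8] = 2*(-64) - 2*(-40) = -48
c[9] = 2*(-48) - 2*(-64) = 32
c[10] = 2*32 - 2*(-48) = 160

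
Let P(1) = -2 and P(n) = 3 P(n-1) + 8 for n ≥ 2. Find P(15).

The fixed point is 8/(1 - 3) = -4, so P(n) + 4 = 3(P(n-1) + 4).
Hence P(n) = 2·3^{n-1} - 4.
P(15) = 2·3^{14} - 4 = 2·4782969 - 4 = 9565934.

9565934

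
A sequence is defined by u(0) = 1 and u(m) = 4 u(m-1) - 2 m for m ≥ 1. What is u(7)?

1826

u(1) = 4·1 - 2 = 2
u(2) = 4·2 - 4 = 4
u(3) = 4·4 - 6 = 10
u(4) = 4·10 - 8 = 32
u(5) = 4·32 - 10 = 118
u(6) = 4·118 - 12 = 460
u(7) = 4·460 - 14 = 1826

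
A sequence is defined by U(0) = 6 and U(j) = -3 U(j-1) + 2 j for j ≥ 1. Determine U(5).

U(1) = -3*6 + 2 = -16
U(2) = -3*(-16) + 4 = 52
U(3) = -3*52 + 6 = -150
U(4) = -3*(-150) + 8 = 458
U(5) = -3*458 + 10 = -1364

-1364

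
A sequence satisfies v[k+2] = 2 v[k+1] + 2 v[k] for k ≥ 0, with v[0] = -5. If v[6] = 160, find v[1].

Let v[1] = y.
v[2] = -10 + 2y
v[3] = -20 + 6y
v[4] = -60 + 16y
v[5] = -160 + 44y
v[6] = -440 + 120y
So -440 + 120y = 160, giving y = 5.

5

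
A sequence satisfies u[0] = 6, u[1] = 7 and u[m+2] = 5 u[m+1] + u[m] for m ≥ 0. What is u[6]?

29686

u[2] = 5·7 + 6 = 41
u[3] = 5·41 + 7 = 212
u[4] = 5·212 + 41 = 1101
u[5] = 5·1101 + 212 = 5717
u[6] = 5·5717 + 1101 = 29686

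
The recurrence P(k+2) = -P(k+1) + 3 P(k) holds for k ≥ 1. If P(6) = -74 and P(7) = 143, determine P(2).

-5

Rearranging, P(k-2) = (P(k) + P(k-1)) / 3.
P(5) = (143 + (-74)) / 3 = 69/3 = 23
P(4) = (-74 + 23) / 3 = -51/3 = -17
P(3) = (23 + (-17)) / 3 = 6/3 = 2
P(2) = (-17 + 2) / 3 = -15/3 = -5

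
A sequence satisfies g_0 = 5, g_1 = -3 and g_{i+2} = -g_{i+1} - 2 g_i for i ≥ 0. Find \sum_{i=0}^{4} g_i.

g_2 = -(-3) - 2*5 = -7
g_3 = -(-7) - 2*(-3) = 13
g_4 = -13 - 2*(-7) = 1
Sum = 5 + (-3) + (-7) + 13 + 1 = 9

9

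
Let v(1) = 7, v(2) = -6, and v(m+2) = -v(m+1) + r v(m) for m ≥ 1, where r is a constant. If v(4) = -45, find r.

3

v(3) = 6 + 7r
v(4) = -6 - 13r
So -6 - 13r = -45, giving r = 3.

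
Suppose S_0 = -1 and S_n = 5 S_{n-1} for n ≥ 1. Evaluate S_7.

S_1 = 5·(-1) = -5
S_2 = 5·(-5) = -25
S_3 = 5·(-25) = -125
S_4 = 5·(-125) = -625
S_5 = 5·(-625) = -3125
S_6 = 5·(-3125) = -15625
S_7 = 5·(-15625) = -78125

-78125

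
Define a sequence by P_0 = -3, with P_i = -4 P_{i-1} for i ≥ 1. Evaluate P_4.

-768

P_1 = -4·(-3) = 12
P_2 = -4·12 = -48
P_3 = -4·(-48) = 192
P_4 = -4·192 = -768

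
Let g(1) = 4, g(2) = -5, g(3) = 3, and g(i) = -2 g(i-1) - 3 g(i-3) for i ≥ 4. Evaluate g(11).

g(4) = -2*3 - 3*4 = -18
g(5) = -2*(-18) - 3*(-5) = 51
g(6) = -2*51 - 3*3 = -111
g(7) = -2*(-111) - 3*(-18) = 276
g(8) = -2*276 - 3*51 = -705
g(9) = -2*(-705) - 3*(-111) = 1743
g(10) = -2*1743 - 3*276 = -4314
g(11) = -2*(-4314) - 3*(-705) = 10743

10743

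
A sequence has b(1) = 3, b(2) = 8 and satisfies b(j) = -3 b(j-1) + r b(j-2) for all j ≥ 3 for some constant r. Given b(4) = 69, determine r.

3

b(3) = -24 + 3r
b(4) = 72 - r
So 72 - r = 69, giving r = 3.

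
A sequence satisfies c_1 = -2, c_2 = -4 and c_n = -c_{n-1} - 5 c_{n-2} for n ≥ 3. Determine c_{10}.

c_3 = -(-4) - 5·(-2) = 14
c_4 = -14 - 5·(-4) = 6
c_5 = -6 - 5·14 = -76
c_6 = -(-76) - 5·6 = 46
c_7 = -46 - 5·(-76) = 334
c_8 = -334 - 5·46 = -564
c_9 = -(-564) - 5·334 = -1106
c_{10} = -(-1106) - 5·(-564) = 3926

3926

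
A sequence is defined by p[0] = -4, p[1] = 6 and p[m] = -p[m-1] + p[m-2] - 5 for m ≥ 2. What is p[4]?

-36

p[2] = -6 + (-4) - 5 = -15
p[3] = -(-15) + 6 - 5 = 16
p[4] = -16 + (-15) - 5 = -36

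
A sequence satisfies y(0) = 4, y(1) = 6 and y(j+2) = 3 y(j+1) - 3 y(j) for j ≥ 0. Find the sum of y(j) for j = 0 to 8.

-488

y(2) = 3(6) - 3(4) = 6
y(3) = 3(6) - 3(6) = 0
y(4) = 3(0) - 3(6) = -18
y(5) = 3(-18) - 3(0) = -54
y(6) = 3(-54) - 3(-18) = -108
y(7) = 3(-108) - 3(-54) = -162
y(8) = 3(-162) - 3(-108) = -162
Sum = 4 + 6 + 6 + 0 + (-18) + (-54) + (-108) + (-162) + (-162) = -488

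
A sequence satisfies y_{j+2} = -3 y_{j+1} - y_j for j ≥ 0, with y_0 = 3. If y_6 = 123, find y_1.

Let y_1 = v.
y_2 = -3 - 3v
y_3 = 9 + 8v
y_4 = -24 - 21v
y_5 = 63 + 55v
y_6 = -165 - 144v
So -165 - 144v = 123, giving v = -2.

-2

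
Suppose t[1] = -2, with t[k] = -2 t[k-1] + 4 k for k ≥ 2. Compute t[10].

t[2] = -2*(-2) + 8 = 12
t[3] = -2*12 + 12 = -12
t[4] = -2*(-12) + 16 = 40
t[5] = -2*40 + 20 = -60
t[6] = -2*(-60) + 24 = 144
t[7] = -2*144 + 28 = -260
t[8] = -2*(-260) + 32 = 552
t[9] = -2*552 + 36 = -1068
t[10] = -2*(-1068) + 40 = 2176

2176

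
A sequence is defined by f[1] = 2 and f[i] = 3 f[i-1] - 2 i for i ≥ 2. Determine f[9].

f[2] = 3·2 - 4 = 2
f[3] = 3·2 - 6 = 0
f[4] = 3·0 - 8 = -8
f[5] = 3·(-8) - 10 = -34
f[6] = 3·(-34) - 12 = -114
f[7] = 3·(-114) - 14 = -356
f[8] = 3·(-356) - 16 = -1084
f[9] = 3·(-1084) - 18 = -3270

-3270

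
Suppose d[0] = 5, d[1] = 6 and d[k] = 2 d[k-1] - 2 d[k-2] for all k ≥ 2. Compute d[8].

d[2] = 2(6) - 2(5) = 2
d[3] = 2(2) - 2(6) = -8
d[4] = 2(-8) - 2(2) = -20
d[5] = 2(-20) - 2(-8) = -24
d[6] = 2(-24) - 2(-20) = -8
d[7] = 2(-8) - 2(-24) = 32
d[8] = 2(32) - 2(-8) = 80

80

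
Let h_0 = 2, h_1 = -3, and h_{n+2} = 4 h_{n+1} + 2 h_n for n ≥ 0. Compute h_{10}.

-1304448

h_2 = 4·(-3) + 2·2 = -8
h_3 = 4·(-8) + 2·(-3) = -38
h_4 = 4·(-38) + 2·(-8) = -168
h_5 = 4·(-168) + 2·(-38) = -748
h_6 = 4·(-748) + 2·(-168) = -3328
h_7 = 4·(-3328) + 2·(-748) = -14808
h_8 = 4·(-14808) + 2·(-3328) = -65888
h_9 = 4·(-65888) + 2·(-14808) = -293168
h_{10} = 4·(-293168) + 2·(-65888) = -1304448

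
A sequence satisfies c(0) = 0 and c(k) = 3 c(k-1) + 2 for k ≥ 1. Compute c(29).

68630377364882

The fixed point is 2/(1 - 3) = -1, so c(k) + 1 = 3(c(k-1) + 1).
Hence c(k) = 1·3^k - 1.
c(29) = 1·3^{29} - 1 = 1·68630377364883 - 1 = 68630377364882.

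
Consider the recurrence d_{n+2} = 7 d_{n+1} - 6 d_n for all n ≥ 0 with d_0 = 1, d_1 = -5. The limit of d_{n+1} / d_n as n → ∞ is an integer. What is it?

6

The characteristic equation is r^2 - 7r + 6 = 0, which factors as (r - 6)(r - 1) = 0.
So the roots are 6 and 1. Since |6| > |1| and the coefficient of 6^n is non-zero, the ratio tends to 6.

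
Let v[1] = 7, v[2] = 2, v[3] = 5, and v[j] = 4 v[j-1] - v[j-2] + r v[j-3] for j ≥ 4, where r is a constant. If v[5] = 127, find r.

v[4] = 18 + 7r
v[5] = 67 + 30r
So 67 + 30r = 127, giving r = 2.

2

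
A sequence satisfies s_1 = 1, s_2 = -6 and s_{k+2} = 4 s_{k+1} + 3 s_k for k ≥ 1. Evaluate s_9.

s_3 = 4(-6) + 3(1) = -21
s_4 = 4(-21) + 3(-6) = -102
s_5 = 4(-102) + 3(-21) = -471
s_6 = 4(-471) + 3(-102) = -2190
s_7 = 4(-2190) + 3(-471) = -10173
s_8 = 4(-10173) + 3(-2190) = -47262
s_9 = 4(-47262) + 3(-10173) = -219567

-219567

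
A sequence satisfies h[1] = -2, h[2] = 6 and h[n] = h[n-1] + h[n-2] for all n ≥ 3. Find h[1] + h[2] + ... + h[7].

94

h[3] = 6 + (-2) = 4
h[4] = 4 + 6 = 10
h[5] = 10 + 4 = 14
h[6] = 14 + 10 = 24
h[7] = 24 + 14 = 38
Sum = (-2) + 6 + 4 + 10 + 14 + 24 + 38 = 94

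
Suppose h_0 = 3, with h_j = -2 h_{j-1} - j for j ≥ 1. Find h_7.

-415

h_1 = -2*3 - 1 = -7
h_2 = -2*(-7) - 2 = 12
h_3 = -2*12 - 3 = -27
h_4 = -2*(-27) - 4 = 50
h_5 = -2*50 - 5 = -105
h_6 = -2*(-105) - 6 = 204
h_7 = -2*204 - 7 = -415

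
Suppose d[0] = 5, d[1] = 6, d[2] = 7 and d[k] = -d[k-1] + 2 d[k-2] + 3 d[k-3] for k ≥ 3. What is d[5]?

49

d[3] = -7 + 2(6) + 3(5) = 20
d[4] = -20 + 2(7) + 3(6) = 12
d[5] = -12 + 2(20) + 3(7) = 49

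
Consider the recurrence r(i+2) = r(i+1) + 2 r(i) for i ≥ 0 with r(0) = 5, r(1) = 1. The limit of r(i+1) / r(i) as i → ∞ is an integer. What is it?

The characteristic equation is r^2 - r - 2 = 0, which factors as (r - 2)(r + 1) = 0.
So the roots are 2 and -1. Since |2| > |-1| and the coefficient of 2^i is non-zero, the ratio tends to 2.

2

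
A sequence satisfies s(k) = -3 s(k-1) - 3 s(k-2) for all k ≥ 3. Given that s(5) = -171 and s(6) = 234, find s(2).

Rearranging, s(k-2) = (s(k) + 3 s(k-1)) / -3.
s(4) = (234 + 3*(-171)) / -3 = -279/-3 = 93
s(3) = (-171 + 3*93) / -3 = 108/-3 = -36
s(2) = (93 + 3*(-36)) / -3 = -15/-3 = 5

5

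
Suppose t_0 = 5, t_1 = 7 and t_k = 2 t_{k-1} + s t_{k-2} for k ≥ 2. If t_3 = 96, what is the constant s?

t_2 = 14 + 5s
t_3 = 28 + 17s
So 28 + 17s = 96, giving s = 4.

4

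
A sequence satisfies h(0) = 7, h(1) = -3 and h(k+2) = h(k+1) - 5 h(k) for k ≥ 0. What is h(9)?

h(2) = (-3) - 5*7 = -38
h(3) = (-38) - 5*(-3) = -23
h(4) = (-23) - 5*(-38) = 167
h(5) = 167 - 5*(-23) = 282
h(6) = 282 - 5*167 = -553
h(7) = (-553) - 5*282 = -1963
h(8) = (-1963) - 5*(-553) = 802
h(9) = 802 - 5*(-1963) = 10617

10617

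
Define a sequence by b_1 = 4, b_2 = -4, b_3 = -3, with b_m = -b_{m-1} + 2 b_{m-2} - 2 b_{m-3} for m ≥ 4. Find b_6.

-35

b_4 = -(-3) + 2·(-4) - 2·4 = -13
b_5 = -(-13) + 2·(-3) - 2·(-4) = 15
b_6 = -15 + 2·(-13) - 2·(-3) = -35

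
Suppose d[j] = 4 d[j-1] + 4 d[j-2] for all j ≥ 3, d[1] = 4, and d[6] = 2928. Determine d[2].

3

Let d[2] = x.
d[3] = 16 + 4x
d[4] = 64 + 20x
d[5] = 320 + 96x
d[6] = 1536 + 464x
So 1536 + 464x = 2928, giving x = 3.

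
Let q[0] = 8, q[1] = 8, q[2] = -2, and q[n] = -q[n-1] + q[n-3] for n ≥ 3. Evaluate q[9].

-2

q[3] = -(-2) + 8 = 10
q[4] = -10 + 8 = -2
q[5] = -(-2) + (-2) = 0
q[6] = -0 + 10 = 10
q[7] = -10 + (-2) = -12
q[8] = -(-12) + 0 = 12
q[9] = -12 + 10 = -2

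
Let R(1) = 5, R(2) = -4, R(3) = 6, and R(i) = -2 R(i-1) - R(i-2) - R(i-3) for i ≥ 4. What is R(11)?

R(4) = -2*6 - (-4) - 5 = -13
R(5) = -2*(-13) - 6 - (-4) = 24
R(6) = -2*24 - (-13) - 6 = -41
R(7) = -2*(-41) - 24 - (-13) = 71
R(8) = -2*71 - (-41) - 24 = -125
R(9) = -2*(-125) - 71 - (-41) = 220
R(10) = -2*220 - (-125) - 71 = -386
R(11) = -2*(-386) - 220 - (-125) = 677

677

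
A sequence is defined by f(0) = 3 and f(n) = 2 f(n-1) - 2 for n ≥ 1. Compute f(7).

f(1) = 2·3 - 2 = 4
f(2) = 2·4 - 2 = 6
f(3) = 2·6 - 2 = 10
f(4) = 2·10 - 2 = 18
f(5) = 2·18 - 2 = 34
f(6) = 2·34 - 2 = 66
f(7) = 2·66 - 2 = 130

130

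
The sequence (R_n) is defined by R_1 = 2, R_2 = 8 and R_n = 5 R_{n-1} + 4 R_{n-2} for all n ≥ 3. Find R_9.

R_3 = 5*8 + 4*2 = 48
R_4 = 5*48 + 4*8 = 272
R_5 = 5*272 + 4*48 = 1552
R_6 = 5*1552 + 4*272 = 8848
R_7 = 5*8848 + 4*1552 = 50448
R_8 = 5*50448 + 4*8848 = 287632
R_9 = 5*287632 + 4*50448 = 1639952

1639952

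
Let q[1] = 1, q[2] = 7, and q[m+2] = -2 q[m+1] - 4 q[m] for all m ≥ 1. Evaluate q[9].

-1152

q[3] = -2(7) - 4(1) = -18
q[4] = -2(-18) - 4(7) = 8
q[5] = -2(8) - 4(-18) = 56
q[6] = -2(56) - 4(8) = -144
q[7] = -2(-144) - 4(56) = 64
q[8] = -2(64) - 4(-144) = 448
q[9] = -2(448) - 4(64) = -1152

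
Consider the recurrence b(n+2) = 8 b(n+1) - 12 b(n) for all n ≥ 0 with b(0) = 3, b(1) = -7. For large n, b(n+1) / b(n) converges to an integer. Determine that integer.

6

The characteristic equation is r^2 - 8r + 12 = 0, which factors as (r - 6)(r - 2) = 0.
So the roots are 6 and 2. Since |6| > |2| and the coefficient of 6^n is non-zero, the ratio tends to 6.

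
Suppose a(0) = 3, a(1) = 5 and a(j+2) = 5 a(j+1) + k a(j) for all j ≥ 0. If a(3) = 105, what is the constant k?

-1

a(2) = 25 + 3k
a(3) = 125 + 20k
So 125 + 20k = 105, giving k = -1.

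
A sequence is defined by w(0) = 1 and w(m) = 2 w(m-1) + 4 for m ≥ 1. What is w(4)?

76

w(1) = 2(1) + 4 = 6
w(2) = 2(6) + 4 = 16
w(3) = 2(16) + 4 = 36
w(4) = 2(36) + 4 = 76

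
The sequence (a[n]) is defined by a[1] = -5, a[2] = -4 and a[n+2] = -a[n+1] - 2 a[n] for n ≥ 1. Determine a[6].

34

a[3] = -(-4) - 2(-5) = 14
a[4] = -14 - 2(-4) = -6
a[5] = -(-6) - 2(14) = -22
a[6] = -(-22) - 2(-6) = 34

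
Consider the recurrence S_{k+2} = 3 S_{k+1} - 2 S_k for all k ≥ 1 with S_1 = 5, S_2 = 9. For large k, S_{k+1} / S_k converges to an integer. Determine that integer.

2

The characteristic equation is r^2 - 3r + 2 = 0, which factors as (r - 2)(r - 1) = 0.
So the roots are 2 and 1. Since |2| > |1| and the coefficient of 2^k is non-zero, the ratio tends to 2.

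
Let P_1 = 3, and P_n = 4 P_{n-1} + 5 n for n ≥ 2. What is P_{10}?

1805862

P_2 = 4(3) + 10 = 22
P_3 = 4(22) + 15 = 103
P_4 = 4(103) + 20 = 432
P_5 = 4(432) + 25 = 1753
P_6 = 4(1753) + 30 = 7042
P_7 = 4(7042) + 35 = 28203
P_8 = 4(28203) + 40 = 112852
P_9 = 4(112852) + 45 = 451453
P_{10} = 4(451453) + 50 = 1805862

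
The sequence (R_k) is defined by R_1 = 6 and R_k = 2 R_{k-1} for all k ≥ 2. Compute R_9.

R_2 = 2(6) = 12
R_3 = 2(12) = 24
R_4 = 2(24) = 48
R_5 = 2(48) = 96
R_6 = 2(96) = 192
R_7 = 2(192) = 384
R_8 = 2(384) = 768
R_9 = 2(768) = 1536

1536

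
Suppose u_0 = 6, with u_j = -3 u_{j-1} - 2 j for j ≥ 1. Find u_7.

u_1 = -3*6 - 2 = -20
u_2 = -3*(-20) - 4 = 56
u_3 = -3*56 - 6 = -174
u_4 = -3*(-174) - 8 = 514
u_5 = -3*514 - 10 = -1552
u_6 = -3*(-1552) - 12 = 4644
u_7 = -3*4644 - 14 = -13946

-13946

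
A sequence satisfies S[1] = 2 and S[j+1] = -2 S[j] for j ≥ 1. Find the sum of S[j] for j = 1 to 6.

S[2] = -2(2) = -4
S[3] = -2(-4) = 8
S[4] = -2(8) = -16
S[5] = -2(-16) = 32
S[6] = -2(32) = -64
Sum = 2 + (-4) + 8 + (-16) + 32 + (-64) = -42

-42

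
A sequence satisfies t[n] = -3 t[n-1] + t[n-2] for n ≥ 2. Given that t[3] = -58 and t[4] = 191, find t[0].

Rearranging, t[n-2] = t[n] + 3 t[n-1].
t[2] = 191 + 3*(-58) = 17
t[1] = -58 + 3*17 = -7
t[0] = 17 + 3*(-7) = -4

-4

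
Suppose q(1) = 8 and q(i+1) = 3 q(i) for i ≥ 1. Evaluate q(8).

17496

q(2) = 3*8 = 24
q(3) = 3*24 = 72
q(4) = 3*72 = 216
q(5) = 3*216 = 648
q(6) = 3*648 = 1944
q(7) = 3*1944 = 5832
q(8) = 3*5832 = 17496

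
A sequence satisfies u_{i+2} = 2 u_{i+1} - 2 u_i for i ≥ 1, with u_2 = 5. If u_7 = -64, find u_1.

Let u_1 = v.
u_3 = 10 - 2v
u_4 = 10 - 4v
u_5 = -4v
u_6 = -20
u_7 = -40 + 8v
So -40 + 8v = -64, giving v = -3.

-3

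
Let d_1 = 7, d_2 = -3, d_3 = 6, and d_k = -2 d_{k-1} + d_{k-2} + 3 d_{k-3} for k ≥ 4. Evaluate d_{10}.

666

d_4 = -2*6 + (-3) + 3*7 = 6
d_5 = -2*6 + 6 + 3*(-3) = -15
d_6 = -2*(-15) + 6 + 3*6 = 54
d_7 = -2*54 + (-15) + 3*6 = -105
d_8 = -2*(-105) + 54 + 3*(-15) = 219
d_9 = -2*219 + (-105) + 3*54 = -381
d_{10} = -2*(-381) + 219 + 3*(-105) = 666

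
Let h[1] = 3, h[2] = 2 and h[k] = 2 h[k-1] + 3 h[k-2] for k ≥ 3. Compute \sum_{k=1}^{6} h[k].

h[3] = 2·2 + 3·3 = 13
h[4] = 2·13 + 3·2 = 32
h[5] = 2·32 + 3·13 = 103
h[6] = 2·103 + 3·32 = 302
Sum = 3 + 2 + 13 + 32 + 103 + 302 = 455

455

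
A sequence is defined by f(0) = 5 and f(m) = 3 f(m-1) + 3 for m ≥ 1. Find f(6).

f(1) = 3*5 + 3 = 18
f(2) = 3*18 + 3 = 57
f(3) = 3*57 + 3 = 174
f(4) = 3*174 + 3 = 525
f(5) = 3*525 + 3 = 1578
f(6) = 3*1578 + 3 = 4737

4737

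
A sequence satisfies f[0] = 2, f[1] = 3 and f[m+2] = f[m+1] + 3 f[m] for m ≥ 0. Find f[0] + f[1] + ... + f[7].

941

f[2] = 3 + 3*2 = 9
f[3] = 9 + 3*3 = 18
f[4] = 18 + 3*9 = 45
f[5] = 45 + 3*18 = 99
f[6] = 99 + 3*45 = 234
f[7] = 234 + 3*99 = 531
Sum = 2 + 3 + 9 + 18 + 45 + 99 + 234 + 531 = 941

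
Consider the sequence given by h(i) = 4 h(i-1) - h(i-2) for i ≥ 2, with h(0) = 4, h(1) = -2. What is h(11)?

h(2) = 4·(-2) - 4 = -12
h(3) = 4·(-12) - (-2) = -46
h(4) = 4·(-46) - (-12) = -172
h(5) = 4·(-172) - (-46) = -642
h(6) = 4·(-642) - (-172) = -2396
h(7) = 4·(-2396) - (-642) = -8942
h(8) = 4·(-8942) - (-2396) = -33372
h(9) = 4·(-33372) - (-8942) = -124546
h(10) = 4·(-124546) - (-33372) = -464812
h(11) = 4·(-464812) - (-124546) = -1734702

-1734702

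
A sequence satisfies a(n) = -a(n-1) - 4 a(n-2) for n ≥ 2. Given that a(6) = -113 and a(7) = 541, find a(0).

Rearranging, a(n-2) = (a(n) + a(n-1)) / -4.
a(5) = (541 + (-113)) / -4 = 428/-4 = -107
a(4) = (-113 + (-107)) / -4 = -220/-4 = 55
a(3) = (-107 + 55) / -4 = -52/-4 = 13
a(2) = (55 + 13) / -4 = 68/-4 = -17
a(1) = (13 + (-17)) / -4 = -4/-4 = 1
a(0) = (-17 + 1) / -4 = -16/-4 = 4

4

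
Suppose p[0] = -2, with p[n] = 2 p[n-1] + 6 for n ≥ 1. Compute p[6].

p[1] = 2(-2) + 6 = 2
p[2] = 2(2) + 6 = 10
p[3] = 2(10) + 6 = 26
p[4] = 2(26) + 6 = 58
p[5] = 2(58) + 6 = 122
p[6] = 2(122) + 6 = 250

250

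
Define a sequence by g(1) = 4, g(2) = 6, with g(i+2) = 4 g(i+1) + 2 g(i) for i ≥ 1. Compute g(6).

2776

g(3) = 4*6 + 2*4 = 32
g(4) = 4*32 + 2*6 = 140
g(5) = 4*140 + 2*32 = 624
g(6) = 4*624 + 2*140 = 2776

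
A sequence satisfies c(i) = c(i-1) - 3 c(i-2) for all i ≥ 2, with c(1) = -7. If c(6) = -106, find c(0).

-2

Let c(0) = x.
c(2) = -7 - 3x
c(3) = 14 - 3x
c(4) = 35 + 6x
c(5) = -7 + 15x
c(6) = -112 - 3x
So -112 - 3x = -106, giving x = -2.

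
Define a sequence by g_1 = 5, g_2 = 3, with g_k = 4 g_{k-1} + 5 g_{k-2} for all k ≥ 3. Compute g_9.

520837

g_3 = 4·3 + 5·5 = 37
g_4 = 4·37 + 5·3 = 163
g_5 = 4·163 + 5·37 = 837
g_6 = 4·837 + 5·163 = 4163
g_7 = 4·4163 + 5·837 = 20837
g_8 = 4·20837 + 5·4163 = 104163
g_9 = 4·104163 + 5·20837 = 520837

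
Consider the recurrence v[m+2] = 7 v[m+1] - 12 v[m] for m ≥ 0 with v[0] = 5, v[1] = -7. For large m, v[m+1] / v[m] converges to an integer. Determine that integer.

The characteristic equation is r^2 - 7r + 12 = 0, which factors as (r - 4)(r - 3) = 0.
So the roots are 4 and 3. Since |4| > |3| and the coefficient of 4^m is non-zero, the ratio tends to 4.

4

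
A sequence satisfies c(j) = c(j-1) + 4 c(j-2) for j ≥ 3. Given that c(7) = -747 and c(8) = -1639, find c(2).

Rearranging, c(j-2) = (c(j) - c(j-1)) / 4.
c(6) = (-1639 - (-747)) / 4 = -892/4 = -223
c(5) = (-747 - (-223)) / 4 = -524/4 = -131
c(4) = (-223 - (-131)) / 4 = -92/4 = -23
c(3) = (-131 - (-23)) / 4 = -108/4 = -27
c(2) = (-23 - (-27)) / 4 = 4/4 = 1

1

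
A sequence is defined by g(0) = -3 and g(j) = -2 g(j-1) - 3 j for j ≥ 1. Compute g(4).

-42

g(1) = -2(-3) - 3 = 3
g(2) = -2(3) - 6 = -12
g(3) = -2(-12) - 9 = 15
g(4) = -2(15) - 12 = -42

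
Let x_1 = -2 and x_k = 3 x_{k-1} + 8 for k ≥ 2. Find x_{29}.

45753584909918

The fixed point is 8/(1 - 3) = -4, so x_k + 4 = 3(x_{k-1} + 4).
Hence x_k = 2·3^{k-1} - 4.
x_{29} = 2·3^{28} - 4 = 2·22876792454961 - 4 = 45753584909918.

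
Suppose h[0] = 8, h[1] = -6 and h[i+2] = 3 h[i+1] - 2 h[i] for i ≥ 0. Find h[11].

-28650

h[2] = 3*(-6) - 2*8 = -34
h[3] = 3*(-34) - 2*(-6) = -90
h[4] = 3*(-90) - 2*(-34) = -202
h[5] = 3*(-202) - 2*(-90) = -426
h[6] = 3*(-426) - 2*(-202) = -874
h[7] = 3*(-874) - 2*(-426) = -1770
h[8] = 3*(-1770) - 2*(-874) = -3562
h[9] = 3*(-3562) - 2*(-1770) = -7146
h[10] = 3*(-7146) - 2*(-3562) = -14314
h[11] = 3*(-14314) - 2*(-7146) = -28650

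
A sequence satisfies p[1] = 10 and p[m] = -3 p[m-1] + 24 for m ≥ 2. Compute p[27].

10167463313322

The fixed point is 24/(1 + 3) = 6, so p[m] - 6 = -3(p[m-1] - 6).
Hence p[m] = 4·(-3)^{m-1} + 6.
p[27] = 4·(-3)^{26} + 6 = 4·2541865828329 + 6 = 10167463313322.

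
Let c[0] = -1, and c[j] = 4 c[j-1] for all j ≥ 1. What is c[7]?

-16384

c[1] = 4(-1) = -4
c[2] = 4(-4) = -16
c[3] = 4(-16) = -64
c[4] = 4(-64) = -256
c[5] = 4(-256) = -1024
c[6] = 4(-1024) = -4096
c[7] = 4(-4096) = -16384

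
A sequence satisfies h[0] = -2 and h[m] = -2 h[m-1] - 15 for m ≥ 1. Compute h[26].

201326587

The fixed point is -15/(1 + 2) = -5, so h[m] + 5 = -2(h[m-1] + 5).
Hence h[m] = 3·(-2)^m - 5.
h[26] = 3·(-2)^{26} - 5 = 3·67108864 - 5 = 201326587.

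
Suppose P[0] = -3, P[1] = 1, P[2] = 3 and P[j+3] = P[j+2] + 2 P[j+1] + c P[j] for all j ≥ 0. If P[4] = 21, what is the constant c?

-5

P[3] = 5 - 3c
P[4] = 11 - 2c
So 11 - 2c = 21, giving c = -5.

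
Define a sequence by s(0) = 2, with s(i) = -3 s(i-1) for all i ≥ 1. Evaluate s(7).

-4374

s(1) = -3*2 = -6
s(2) = -3*(-6) = 18
s(3) = -3*18 = -54
s(4) = -3*(-54) = 162
s(5) = -3*162 = -486
s(6) = -3*(-486) = 1458
s(7) = -3*1458 = -4374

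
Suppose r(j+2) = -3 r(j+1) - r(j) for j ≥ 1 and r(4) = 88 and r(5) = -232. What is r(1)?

Rearranging, r(j-2) = -(r(j) + 3 r(j-1)).
r(3) = -(-232 + 3·88) = -32
r(2) = -(88 + 3·(-32)) = 8
r(1) = -(-32 + 3·8) = 8

8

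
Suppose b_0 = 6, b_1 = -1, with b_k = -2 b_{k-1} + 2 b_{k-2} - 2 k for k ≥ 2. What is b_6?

b_2 = -2·(-1) + 2·6 - 4 = 10
b_3 = -2·10 + 2·(-1) - 6 = -28
b_4 = -2·(-28) + 2·10 - 8 = 68
b_5 = -2·68 + 2·(-28) - 10 = -202
b_6 = -2·(-202) + 2·68 - 12 = 528

528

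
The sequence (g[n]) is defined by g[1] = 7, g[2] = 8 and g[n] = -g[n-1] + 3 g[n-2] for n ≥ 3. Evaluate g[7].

g[3] = -8 + 3*7 = 13
g[4] = -13 + 3*8 = 11
g[5] = -11 + 3*13 = 28
g[6] = -28 + 3*11 = 5
g[7] = -5 + 3*28 = 79

79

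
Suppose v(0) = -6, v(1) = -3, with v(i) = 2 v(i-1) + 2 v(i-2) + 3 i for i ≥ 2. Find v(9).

-7179

v(2) = 2(-3) + 2(-6) + 6 = -12
v(3) = 2(-12) + 2(-3) + 9 = -21
v(4) = 2(-21) + 2(-12) + 12 = -54
v(5) = 2(-54) + 2(-21) + 15 = -135
v(6) = 2(-135) + 2(-54) + 18 = -360
v(7) = 2(-360) + 2(-135) + 21 = -969
v(8) = 2(-969) + 2(-360) + 24 = -2634
v(9) = 2(-2634) + 2(-969) + 27 = -7179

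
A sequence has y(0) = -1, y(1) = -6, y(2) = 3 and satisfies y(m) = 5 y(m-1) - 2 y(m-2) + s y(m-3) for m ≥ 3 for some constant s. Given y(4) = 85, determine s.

y(3) = 27 - s
y(4) = 129 - 11s
So 129 - 11s = 85, giving s = 4.

4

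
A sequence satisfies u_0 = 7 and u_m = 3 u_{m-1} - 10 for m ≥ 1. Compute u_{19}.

2324522939

The fixed point is -10/(1 - 3) = 5, so u_m - 5 = 3(u_{m-1} - 5).
Hence u_m = 2·3^m + 5.
u_{19} = 2·3^{19} + 5 = 2·1162261467 + 5 = 2324522939.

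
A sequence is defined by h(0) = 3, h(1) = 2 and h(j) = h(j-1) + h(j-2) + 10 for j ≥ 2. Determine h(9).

h(2) = 2 + 3 + 10 = 15
h(3) = 15 + 2 + 10 = 27
h(4) = 27 + 15 + 10 = 52
h(5) = 52 + 27 + 10 = 89
h(6) = 89 + 52 + 10 = 151
h(7) = 151 + 89 + 10 = 250
h(8) = 250 + 151 + 10 = 411
h(9) = 411 + 250 + 10 = 671

671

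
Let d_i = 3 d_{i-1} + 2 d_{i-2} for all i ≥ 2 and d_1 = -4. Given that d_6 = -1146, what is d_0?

Let d_0 = x.
d_2 = -12 + 2x
d_3 = -44 + 6x
d_4 = -156 + 22x
d_5 = -556 + 78x
d_6 = -1980 + 278x
So -1980 + 278x = -1146, giving x = 3.

3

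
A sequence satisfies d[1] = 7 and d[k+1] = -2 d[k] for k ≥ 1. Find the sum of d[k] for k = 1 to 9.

1197

d[2] = -2(7) = -14
d[3] = -2(-14) = 28
d[4] = -2(28) = -56
d[5] = -2(-56) = 112
d[6] = -2(112) = -224
d[7] = -2(-224) = 448
d[8] = -2(448) = -896
d[9] = -2(-896) = 1792
Sum = 7 + (-14) + 28 + (-56) + 112 + (-224) + 448 + (-896) + 1792 = 1197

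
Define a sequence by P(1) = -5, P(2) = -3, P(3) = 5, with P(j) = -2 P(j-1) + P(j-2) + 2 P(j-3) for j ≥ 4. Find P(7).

P(4) = -2·5 + (-3) + 2·(-5) = -23
P(5) = -2·(-23) + 5 + 2·(-3) = 45
P(6) = -2·45 + (-23) + 2·5 = -103
P(7) = -2·(-103) + 45 + 2·(-23) = 205

205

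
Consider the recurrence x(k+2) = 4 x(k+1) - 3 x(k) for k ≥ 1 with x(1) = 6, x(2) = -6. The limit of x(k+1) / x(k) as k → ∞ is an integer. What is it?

The characteristic equation is r^2 - 4r + 3 = 0, which factors as (r - 3)(r - 1) = 0.
So the roots are 3 and 1. Since |3| > |1| and the coefficient of 3^k is non-zero, the ratio tends to 3.

3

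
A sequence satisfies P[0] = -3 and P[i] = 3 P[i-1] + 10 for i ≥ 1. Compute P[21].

20920706401

The fixed point is 10/(1 - 3) = -5, so P[i] + 5 = 3(P[i-1] + 5).
Hence P[i] = 2·3^i - 5.
P[21] = 2·3^{21} - 5 = 2·10460353203 - 5 = 20920706401.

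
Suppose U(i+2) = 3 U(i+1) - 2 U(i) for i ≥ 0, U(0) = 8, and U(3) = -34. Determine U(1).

2

Let U(1) = w.
U(2) = -16 + 3w
U(3) = -48 + 7w
So -48 + 7w = -34, giving w = 2.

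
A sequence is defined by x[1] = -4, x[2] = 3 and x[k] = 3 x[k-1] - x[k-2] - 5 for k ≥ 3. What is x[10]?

3720

x[3] = 3(3) - (-4) - 5 = 8
x[4] = 3(8) - 3 - 5 = 16
x[5] = 3(16) - 8 - 5 = 35
x[6] = 3(35) - 16 - 5 = 84
x[7] = 3(84) - 35 - 5 = 212
x[8] = 3(212) - 84 - 5 = 547
x[9] = 3(547) - 212 - 5 = 1424
x[10] = 3(1424) - 547 - 5 = 3720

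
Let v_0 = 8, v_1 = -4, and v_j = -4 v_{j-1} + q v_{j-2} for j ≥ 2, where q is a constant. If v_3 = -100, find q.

v_2 = 16 + 8q
v_3 = -64 - 36q
So -64 - 36q = -100, giving q = 1.

1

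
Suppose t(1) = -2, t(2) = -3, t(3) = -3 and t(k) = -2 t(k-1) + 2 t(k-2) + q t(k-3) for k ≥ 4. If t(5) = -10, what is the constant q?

-4

t(4) = -2q
t(5) = -6 + q
So -6 + q = -10, giving q = -4.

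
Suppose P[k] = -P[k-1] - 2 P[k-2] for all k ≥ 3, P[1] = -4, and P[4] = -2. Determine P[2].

-6

Let P[2] = x.
P[3] = 8 - x
P[4] = -8 - x
So -8 - x = -2, giving x = -6.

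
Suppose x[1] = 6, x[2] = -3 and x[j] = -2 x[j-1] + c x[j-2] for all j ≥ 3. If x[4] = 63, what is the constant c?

x[3] = 6 + 6c
x[4] = -12 - 15c
So -12 - 15c = 63, giving c = -5.

-5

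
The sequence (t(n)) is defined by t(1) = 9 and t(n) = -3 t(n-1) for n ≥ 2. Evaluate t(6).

-2187

t(2) = -3(9) = -27
t(3) = -3(-27) = 81
t(4) = -3(81) = -243
t(5) = -3(-243) = 729
t(6) = -3(729) = -2187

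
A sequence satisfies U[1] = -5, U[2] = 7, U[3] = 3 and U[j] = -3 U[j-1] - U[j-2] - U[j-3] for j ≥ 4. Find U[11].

U[4] = -3·3 - 7 - (-5) = -11
U[5] = -3·(-11) - 3 - 7 = 23
U[6] = -3·23 - (-11) - 3 = -61
U[7] = -3·(-61) - 23 - (-11) = 171
U[8] = -3·171 - (-61) - 23 = -475
U[9] = -3·(-475) - 171 - (-61) = 1315
U[10] = -3·1315 - (-475) - 171 = -3641
U[11] = -3·(-3641) - 1315 - (-475) = 10083

10083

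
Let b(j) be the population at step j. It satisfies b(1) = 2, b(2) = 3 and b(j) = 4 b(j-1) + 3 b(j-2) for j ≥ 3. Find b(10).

b(3) = 4·3 + 3·2 = 18
b(4) = 4·18 + 3·3 = 81
b(5) = 4·81 + 3·18 = 378
b(6) = 4·378 + 3·81 = 1755
b(7) = 4·1755 + 3·378 = 8154
b(8) = 4·8154 + 3·1755 = 37881
b(9) = 4·37881 + 3·8154 = 175986
b(10) = 4·175986 + 3·37881 = 817587

817587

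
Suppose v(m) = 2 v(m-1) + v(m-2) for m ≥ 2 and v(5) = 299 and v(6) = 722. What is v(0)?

Rearranging, v(m-2) = v(m) - 2 v(m-1).
v(4) = 722 - 2(299) = 124
v(3) = 299 - 2(124) = 51
v(2) = 124 - 2(51) = 22
v(1) = 51 - 2(22) = 7
v(0) = 22 - 2(7) = 8

8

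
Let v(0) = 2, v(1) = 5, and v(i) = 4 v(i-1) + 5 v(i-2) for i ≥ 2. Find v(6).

v(2) = 4(5) + 5(2) = 30
v(3) = 4(30) + 5(5) = 145
v(4) = 4(145) + 5(30) = 730
v(5) = 4(730) + 5(145) = 3645
v(6) = 4(3645) + 5(730) = 18230

18230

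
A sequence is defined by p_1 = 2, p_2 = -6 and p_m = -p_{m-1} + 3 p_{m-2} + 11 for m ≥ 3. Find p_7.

p_3 = -(-6) + 3·2 + 11 = 23
p_4 = -23 + 3·(-6) + 11 = -30
p_5 = -(-30) + 3·23 + 11 = 110
p_6 = -110 + 3·(-30) + 11 = -189
p_7 = -(-189) + 3·110 + 11 = 530

530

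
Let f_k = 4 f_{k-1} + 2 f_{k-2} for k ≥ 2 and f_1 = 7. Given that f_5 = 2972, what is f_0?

3

Let f_0 = v.
f_2 = 28 + 2v
f_3 = 126 + 8v
f_4 = 560 + 36v
f_5 = 2492 + 160v
So 2492 + 160v = 2972, giving v = 3.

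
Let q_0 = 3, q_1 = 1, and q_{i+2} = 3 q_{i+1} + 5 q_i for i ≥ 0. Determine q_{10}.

1426503

q_2 = 3·1 + 5·3 = 18
q_3 = 3·18 + 5·1 = 59
q_4 = 3·59 + 5·18 = 267
q_5 = 3·267 + 5·59 = 1096
q_6 = 3·1096 + 5·267 = 4623
q_7 = 3·4623 + 5·1096 = 19349
q_8 = 3·19349 + 5·4623 = 81162
q_9 = 3·81162 + 5·19349 = 340231
q_{10} = 3·340231 + 5·81162 = 1426503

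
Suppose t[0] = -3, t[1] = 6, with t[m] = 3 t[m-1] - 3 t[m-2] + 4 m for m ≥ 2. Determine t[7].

310

t[2] = 3(6) - 3(-3) + 8 = 35
t[3] = 3(35) - 3(6) + 12 = 99
t[4] = 3(99) - 3(35) + 16 = 208
t[5] = 3(208) - 3(99) + 20 = 347
t[6] = 3(347) - 3(208) + 24 = 441
t[7] = 3(441) - 3(347) + 28 = 310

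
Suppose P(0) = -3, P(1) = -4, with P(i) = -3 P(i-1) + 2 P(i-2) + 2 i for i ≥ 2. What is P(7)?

-5452

P(2) = -3·(-4) + 2·(-3) + 4 = 10
P(3) = -3·10 + 2·(-4) + 6 = -32
P(4) = -3·(-32) + 2·10 + 8 = 124
P(5) = -3·124 + 2·(-32) + 10 = -426
P(6) = -3·(-426) + 2·124 + 12 = 1538
P(7) = -3·1538 + 2·(-426) + 14 = -5452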